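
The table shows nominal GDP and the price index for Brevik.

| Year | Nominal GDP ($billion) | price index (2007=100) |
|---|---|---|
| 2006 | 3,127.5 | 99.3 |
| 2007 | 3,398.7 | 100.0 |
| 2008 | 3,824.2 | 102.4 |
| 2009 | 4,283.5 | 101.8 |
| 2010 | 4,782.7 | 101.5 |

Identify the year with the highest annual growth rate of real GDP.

2007: real = 3398.7/1.000 = 3398.70; growth vs 2006 (3149.55) = 7.91%.
2008: real = 3824.2/1.024 = 3734.57; growth vs 2007 (3398.70) = 9.88%.
2009: real = 4283.5/1.018 = 4207.76; growth vs 2008 (3734.57) = 12.67%.
2010: real = 4782.7/1.015 = 4712.02; growth vs 2009 (4207.76) = 11.98%.

2009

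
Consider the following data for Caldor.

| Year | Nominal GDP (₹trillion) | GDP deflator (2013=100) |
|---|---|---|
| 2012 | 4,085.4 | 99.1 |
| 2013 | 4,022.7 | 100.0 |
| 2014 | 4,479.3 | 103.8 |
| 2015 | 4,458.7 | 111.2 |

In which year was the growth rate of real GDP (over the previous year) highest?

2014

2013: real = 4022.7/1.000 = 4022.70; growth vs 2012 (4122.50) = -2.42%.
2014: real = 4479.3/1.038 = 4315.32; growth vs 2013 (4022.70) = 7.27%.
2015: real = 4458.7/1.112 = 4009.62; growth vs 2014 (4315.32) = -7.08%.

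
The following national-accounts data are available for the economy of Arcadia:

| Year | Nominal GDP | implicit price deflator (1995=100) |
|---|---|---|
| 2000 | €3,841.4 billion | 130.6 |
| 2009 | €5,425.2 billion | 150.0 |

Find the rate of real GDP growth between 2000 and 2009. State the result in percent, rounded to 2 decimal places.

22.96%

Real GDP 2000 = 3841.4 / 1.306 = 2941.35.
Real GDP 2009 = 5425.2 / 1.500 = 3616.80.
Real growth = 3616.80 / 2941.35 − 1 = 0.2296.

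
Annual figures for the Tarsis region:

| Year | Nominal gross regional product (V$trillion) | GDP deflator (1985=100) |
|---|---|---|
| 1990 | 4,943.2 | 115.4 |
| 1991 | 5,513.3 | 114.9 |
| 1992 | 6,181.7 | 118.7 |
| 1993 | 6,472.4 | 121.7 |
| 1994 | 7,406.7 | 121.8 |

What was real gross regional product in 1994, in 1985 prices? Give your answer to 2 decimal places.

Real gross regional product 1994 = 7406.7 / 1.218 = 6081.03.

V$6,081.03 trillion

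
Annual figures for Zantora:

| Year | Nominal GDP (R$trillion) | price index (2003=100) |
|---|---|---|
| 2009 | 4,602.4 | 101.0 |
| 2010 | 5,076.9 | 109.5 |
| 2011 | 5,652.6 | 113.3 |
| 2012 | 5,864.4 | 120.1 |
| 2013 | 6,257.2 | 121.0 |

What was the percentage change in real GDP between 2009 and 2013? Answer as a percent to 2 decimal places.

13.48%

Real GDP 2009 = 4602.4/1.010 = 4556.83.
Real GDP 2013 = 6257.2/1.210 = 5171.24.
Change = 5171.24/4556.83 − 1 = 0.1348.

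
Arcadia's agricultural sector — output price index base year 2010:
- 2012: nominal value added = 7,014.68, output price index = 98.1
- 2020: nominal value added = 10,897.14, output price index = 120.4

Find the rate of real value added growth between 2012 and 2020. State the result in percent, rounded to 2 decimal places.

Real value added 2012 = 7014.68 / 0.981 = 7150.54.
Real value added 2020 = 10897.14 / 1.204 = 9050.78.
Real growth = 9050.78 / 7150.54 − 1 = 0.2657.

26.57%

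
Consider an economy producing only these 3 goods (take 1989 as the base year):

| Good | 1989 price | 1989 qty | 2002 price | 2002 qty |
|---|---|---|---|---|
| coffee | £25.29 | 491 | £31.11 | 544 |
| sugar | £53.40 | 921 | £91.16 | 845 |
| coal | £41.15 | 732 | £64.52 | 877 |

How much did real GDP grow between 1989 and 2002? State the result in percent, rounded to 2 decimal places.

3.54%

Real GDP 1989 = Nominal GDP 1989 = 25.29·491 + 53.40·921 + 41.15·732 = 91720.59.
Real GDP 2002 (at 1989 prices) = 25.29·544 + 53.40·845 + 41.15·877 = 94969.31.
Real growth = 94969.31/91720.59 − 1 = 0.0354.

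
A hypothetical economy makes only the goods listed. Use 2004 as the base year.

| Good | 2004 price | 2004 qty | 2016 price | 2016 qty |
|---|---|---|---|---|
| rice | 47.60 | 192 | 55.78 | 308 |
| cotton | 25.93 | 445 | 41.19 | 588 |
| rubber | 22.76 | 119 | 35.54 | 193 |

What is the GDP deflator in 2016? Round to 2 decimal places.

Nominal GDP 2016 = 55.78·308 + 41.19·588 + 35.54·193 = 48259.18.
Real GDP 2016 (at 2004 prices) = 47.60·308 + 25.93·588 + 22.76·193 = 34300.32.
Deflator = Nominal/Real × 100 = 48259.18/34300.32 × 100 = 140.696.

140.70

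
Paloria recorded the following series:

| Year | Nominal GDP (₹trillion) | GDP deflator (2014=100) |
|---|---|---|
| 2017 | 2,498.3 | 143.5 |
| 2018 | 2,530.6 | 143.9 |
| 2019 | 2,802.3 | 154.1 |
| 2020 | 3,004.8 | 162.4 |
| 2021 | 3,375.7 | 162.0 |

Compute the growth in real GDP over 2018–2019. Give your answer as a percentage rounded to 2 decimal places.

3.41%

Real GDP 2018 = 2530.6/1.439 = 1758.58.
Real GDP 2019 = 2802.3/1.541 = 1818.49.
Change = 1818.49/1758.58 − 1 = 0.0341.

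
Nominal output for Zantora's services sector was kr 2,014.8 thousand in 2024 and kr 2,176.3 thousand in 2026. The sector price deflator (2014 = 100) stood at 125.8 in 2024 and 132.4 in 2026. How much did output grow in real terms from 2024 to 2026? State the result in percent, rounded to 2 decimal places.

Deflate each year: 2024 → 2014.8/1.258 = 1601.59; 2026 → 2176.3/1.324 = 1643.73.
So real output changed by 1643.73/1601.59 − 1 = 0.0263, i.e. 2.63%.

2.63%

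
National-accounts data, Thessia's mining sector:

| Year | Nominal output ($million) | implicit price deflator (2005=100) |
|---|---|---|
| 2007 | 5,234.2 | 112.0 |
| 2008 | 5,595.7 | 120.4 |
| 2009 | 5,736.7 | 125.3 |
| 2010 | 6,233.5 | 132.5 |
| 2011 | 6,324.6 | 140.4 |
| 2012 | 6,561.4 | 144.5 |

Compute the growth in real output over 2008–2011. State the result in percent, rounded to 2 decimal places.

-3.07%

Real output 2008 = 5595.7/1.204 = 4647.59.
Real output 2011 = 6324.6/1.404 = 4504.70.
Change = 4504.70/4647.59 − 1 = -0.0307.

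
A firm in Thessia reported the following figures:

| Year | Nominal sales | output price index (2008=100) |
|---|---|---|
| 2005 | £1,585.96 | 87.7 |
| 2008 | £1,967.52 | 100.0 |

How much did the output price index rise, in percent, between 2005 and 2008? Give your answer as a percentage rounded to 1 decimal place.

Price-level change = 100.0 / 87.7 − 1 = 0.1403.

14.0%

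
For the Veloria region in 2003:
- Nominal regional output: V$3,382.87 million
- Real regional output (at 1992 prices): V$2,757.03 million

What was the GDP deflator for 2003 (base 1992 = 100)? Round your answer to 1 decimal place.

122.7

GDP deflator = (Nominal / Real) × 100 = 3382.87 / 2757.03 × 100 = 122.70.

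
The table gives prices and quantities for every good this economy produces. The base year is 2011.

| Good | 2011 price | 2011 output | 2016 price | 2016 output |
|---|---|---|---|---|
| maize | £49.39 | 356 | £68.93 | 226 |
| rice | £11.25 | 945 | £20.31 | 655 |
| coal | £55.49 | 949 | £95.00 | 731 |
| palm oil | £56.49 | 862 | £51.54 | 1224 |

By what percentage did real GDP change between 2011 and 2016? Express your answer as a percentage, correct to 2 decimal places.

-1.03%

Real GDP 2011 = Nominal GDP 2011 = 49.39·356 + 11.25·945 + 55.49·949 + 56.49·862 = 129568.48.
Real GDP 2016 (at 2011 prices) = 49.39·226 + 11.25·655 + 55.49·731 + 56.49·1224 = 128237.84.
Real growth = 128237.84/129568.48 − 1 = -0.0103.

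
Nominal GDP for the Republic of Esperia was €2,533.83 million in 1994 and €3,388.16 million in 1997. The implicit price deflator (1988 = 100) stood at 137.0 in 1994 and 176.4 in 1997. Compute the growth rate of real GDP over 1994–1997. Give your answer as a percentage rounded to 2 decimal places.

Deflate each year: 1994 → 2533.83/1.370 = 1849.51; 1997 → 3388.16/1.764 = 1920.73.
So real GDP changed by 1920.73/1849.51 − 1 = 0.0385, i.e. 3.85%.

3.85%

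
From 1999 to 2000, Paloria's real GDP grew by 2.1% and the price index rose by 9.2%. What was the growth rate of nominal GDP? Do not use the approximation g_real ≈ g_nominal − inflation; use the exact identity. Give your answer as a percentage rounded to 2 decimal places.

(1 + g_nom) = (1 + g_real)(1 + π) = 1.0210 × 1.0920 = 1.11493.

11.49%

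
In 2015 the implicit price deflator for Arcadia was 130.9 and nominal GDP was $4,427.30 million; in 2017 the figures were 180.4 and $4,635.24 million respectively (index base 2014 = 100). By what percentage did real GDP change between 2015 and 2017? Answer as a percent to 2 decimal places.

Deflate each year: 2015 → 4427.30/1.309 = 3382.20; 2017 → 4635.24/1.804 = 2569.42.
So real GDP changed by 2569.42/3382.20 − 1 = -0.2403, i.e. -24.03%.

-24.03%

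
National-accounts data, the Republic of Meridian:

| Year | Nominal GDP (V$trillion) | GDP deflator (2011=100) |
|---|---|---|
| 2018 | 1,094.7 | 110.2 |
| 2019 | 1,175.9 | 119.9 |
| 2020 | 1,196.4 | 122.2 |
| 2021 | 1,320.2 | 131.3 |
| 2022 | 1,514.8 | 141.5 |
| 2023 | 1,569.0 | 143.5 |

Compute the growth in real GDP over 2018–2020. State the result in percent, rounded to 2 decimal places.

Real GDP 2018 = 1094.7/1.102 = 993.38.
Real GDP 2020 = 1196.4/1.222 = 979.05.
Change = 979.05/993.38 − 1 = -0.0144.

-1.44%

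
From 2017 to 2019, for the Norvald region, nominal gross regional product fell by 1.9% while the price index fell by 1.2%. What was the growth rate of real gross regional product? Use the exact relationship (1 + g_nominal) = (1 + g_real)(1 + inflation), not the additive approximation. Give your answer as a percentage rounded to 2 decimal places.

(1 + g_nom) = (1 + g_real)(1 + π), so g_real = 0.9810 / 0.9880 − 1 = -0.00709.

-0.71%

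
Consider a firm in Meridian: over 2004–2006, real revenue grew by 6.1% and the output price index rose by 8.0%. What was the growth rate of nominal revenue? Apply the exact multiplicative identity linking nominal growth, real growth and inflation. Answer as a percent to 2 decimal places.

(1 + g_nom) = (1 + g_real)(1 + π) = 1.0610 × 1.0800 = 1.14588.

14.59%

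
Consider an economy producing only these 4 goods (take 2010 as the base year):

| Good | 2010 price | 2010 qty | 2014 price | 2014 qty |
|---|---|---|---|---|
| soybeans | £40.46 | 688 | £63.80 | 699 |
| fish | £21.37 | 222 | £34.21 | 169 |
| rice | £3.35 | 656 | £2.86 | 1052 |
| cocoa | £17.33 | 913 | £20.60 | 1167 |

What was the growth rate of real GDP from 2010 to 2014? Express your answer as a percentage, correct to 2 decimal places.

Real GDP 2010 = Nominal GDP 2010 = 40.46·688 + 21.37·222 + 3.35·656 + 17.33·913 = 50600.51.
Real GDP 2014 (at 2010 prices) = 40.46·699 + 21.37·169 + 3.35·1052 + 17.33·1167 = 55641.38.
Real growth = 55641.38/50600.51 − 1 = 0.0996.

9.96%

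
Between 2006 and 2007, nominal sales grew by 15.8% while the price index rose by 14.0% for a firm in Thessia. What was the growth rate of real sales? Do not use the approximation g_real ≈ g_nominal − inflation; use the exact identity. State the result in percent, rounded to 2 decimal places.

1.58%

(1 + g_nom) = (1 + g_real)(1 + π), so g_real = 1.1580 / 1.1400 − 1 = 0.01579.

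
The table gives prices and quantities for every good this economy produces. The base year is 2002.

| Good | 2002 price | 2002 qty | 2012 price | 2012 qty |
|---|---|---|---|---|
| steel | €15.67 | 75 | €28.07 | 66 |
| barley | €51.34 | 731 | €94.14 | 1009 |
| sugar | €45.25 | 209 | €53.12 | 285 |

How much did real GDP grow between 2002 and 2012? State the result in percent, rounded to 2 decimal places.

36.48%

Real GDP 2002 = Nominal GDP 2002 = 15.67·75 + 51.34·731 + 45.25·209 = 48162.04.
Real GDP 2012 (at 2002 prices) = 15.67·66 + 51.34·1009 + 45.25·285 = 65732.53.
Real growth = 65732.53/48162.04 − 1 = 0.3648.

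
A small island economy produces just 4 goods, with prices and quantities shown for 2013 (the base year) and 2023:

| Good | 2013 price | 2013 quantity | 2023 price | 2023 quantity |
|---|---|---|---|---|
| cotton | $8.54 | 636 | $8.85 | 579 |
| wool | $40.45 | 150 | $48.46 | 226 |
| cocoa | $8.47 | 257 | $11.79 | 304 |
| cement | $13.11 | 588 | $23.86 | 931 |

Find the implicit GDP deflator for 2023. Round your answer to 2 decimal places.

Nominal GDP 2023 = 8.85·579 + 48.46·226 + 11.79·304 + 23.86·931 = 41873.93.
Real GDP 2023 (at 2013 prices) = 8.54·579 + 40.45·226 + 8.47·304 + 13.11·931 = 28866.65.
Deflator = Nominal/Real × 100 = 41873.93/28866.65 × 100 = 145.060.

145.06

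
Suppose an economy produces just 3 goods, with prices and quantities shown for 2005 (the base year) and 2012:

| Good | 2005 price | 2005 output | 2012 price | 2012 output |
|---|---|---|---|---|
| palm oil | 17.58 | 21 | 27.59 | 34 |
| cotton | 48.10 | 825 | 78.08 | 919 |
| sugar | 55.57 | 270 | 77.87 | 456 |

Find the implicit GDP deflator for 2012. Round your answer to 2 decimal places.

154.26

Nominal GDP 2012 = 27.59·34 + 78.08·919 + 77.87·456 = 108202.30.
Real GDP 2012 (at 2005 prices) = 17.58·34 + 48.10·919 + 55.57·456 = 70141.54.
Deflator = Nominal/Real × 100 = 108202.30/70141.54 × 100 = 154.263.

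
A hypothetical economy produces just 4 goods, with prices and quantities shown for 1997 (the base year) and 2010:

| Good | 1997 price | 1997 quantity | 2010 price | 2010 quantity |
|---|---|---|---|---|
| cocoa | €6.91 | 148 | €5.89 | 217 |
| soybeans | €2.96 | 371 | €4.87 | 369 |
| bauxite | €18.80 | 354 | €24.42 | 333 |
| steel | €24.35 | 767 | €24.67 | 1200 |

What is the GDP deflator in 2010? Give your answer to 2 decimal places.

107.19

Nominal GDP 2010 = 5.89·217 + 4.87·369 + 24.42·333 + 24.67·1200 = 40811.02.
Real GDP 2010 (at 1997 prices) = 6.91·217 + 2.96·369 + 18.80·333 + 24.35·1200 = 38072.11.
Deflator = Nominal/Real × 100 = 40811.02/38072.11 × 100 = 107.194.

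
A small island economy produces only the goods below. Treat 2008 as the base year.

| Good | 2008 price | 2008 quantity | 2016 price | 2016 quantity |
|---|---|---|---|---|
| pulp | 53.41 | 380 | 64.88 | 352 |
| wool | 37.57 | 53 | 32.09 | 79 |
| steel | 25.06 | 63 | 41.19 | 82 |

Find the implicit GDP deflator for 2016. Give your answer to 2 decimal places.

Nominal GDP 2016 = 64.88·352 + 32.09·79 + 41.19·82 = 28750.45.
Real GDP 2016 (at 2008 prices) = 53.41·352 + 37.57·79 + 25.06·82 = 23823.27.
Deflator = Nominal/Real × 100 = 28750.45/23823.27 × 100 = 120.682.

120.68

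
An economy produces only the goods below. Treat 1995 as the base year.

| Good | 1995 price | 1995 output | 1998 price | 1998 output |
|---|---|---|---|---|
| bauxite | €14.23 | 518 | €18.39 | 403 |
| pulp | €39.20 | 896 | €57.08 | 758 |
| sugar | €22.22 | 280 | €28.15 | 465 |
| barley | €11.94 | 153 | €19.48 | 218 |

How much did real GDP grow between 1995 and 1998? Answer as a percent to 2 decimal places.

Real GDP 1995 = Nominal GDP 1995 = 14.23·518 + 39.20·896 + 22.22·280 + 11.94·153 = 50542.76.
Real GDP 1998 (at 1995 prices) = 14.23·403 + 39.20·758 + 22.22·465 + 11.94·218 = 48383.51.
Real growth = 48383.51/50542.76 − 1 = -0.0427.

-4.27%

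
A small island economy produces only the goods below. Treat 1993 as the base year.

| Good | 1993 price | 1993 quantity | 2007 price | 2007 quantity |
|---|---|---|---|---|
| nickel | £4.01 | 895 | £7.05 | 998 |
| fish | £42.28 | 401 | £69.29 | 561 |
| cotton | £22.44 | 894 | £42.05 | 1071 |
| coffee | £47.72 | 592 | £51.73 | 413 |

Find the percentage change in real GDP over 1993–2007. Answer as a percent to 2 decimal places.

Real GDP 1993 = Nominal GDP 1993 = 4.01·895 + 42.28·401 + 22.44·894 + 47.72·592 = 68854.83.
Real GDP 2007 (at 1993 prices) = 4.01·998 + 42.28·561 + 22.44·1071 + 47.72·413 = 71462.66.
Real growth = 71462.66/68854.83 − 1 = 0.0379.

3.79%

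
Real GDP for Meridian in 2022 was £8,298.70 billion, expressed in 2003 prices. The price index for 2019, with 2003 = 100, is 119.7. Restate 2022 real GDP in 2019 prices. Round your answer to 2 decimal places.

£9,933.54 billion

Real GDP in 2019 prices = Real GDP in 2003 prices × (P_2019/P_2003) = 8298.70 × 1.197 = 9933.54.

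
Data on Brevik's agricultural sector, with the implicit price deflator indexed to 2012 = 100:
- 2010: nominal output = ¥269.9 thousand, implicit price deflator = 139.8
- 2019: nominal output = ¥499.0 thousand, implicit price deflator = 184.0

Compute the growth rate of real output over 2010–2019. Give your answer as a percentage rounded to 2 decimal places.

Deflate each year: 2010 → 269.9/1.398 = 193.06; 2019 → 499.0/1.840 = 271.20.
So real output changed by 271.20/193.06 − 1 = 0.4047, i.e. 40.47%.

40.47%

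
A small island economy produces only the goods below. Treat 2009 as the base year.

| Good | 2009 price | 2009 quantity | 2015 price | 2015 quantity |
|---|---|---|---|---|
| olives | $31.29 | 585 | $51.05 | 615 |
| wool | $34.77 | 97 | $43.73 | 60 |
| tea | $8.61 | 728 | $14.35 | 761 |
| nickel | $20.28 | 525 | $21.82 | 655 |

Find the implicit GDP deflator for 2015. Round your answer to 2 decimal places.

143.89

Nominal GDP 2015 = 51.05·615 + 43.73·60 + 14.35·761 + 21.82·655 = 59232.00.
Real GDP 2015 (at 2009 prices) = 31.29·615 + 34.77·60 + 8.61·761 + 20.28·655 = 41165.16.
Deflator = Nominal/Real × 100 = 59232.00/41165.16 × 100 = 143.889.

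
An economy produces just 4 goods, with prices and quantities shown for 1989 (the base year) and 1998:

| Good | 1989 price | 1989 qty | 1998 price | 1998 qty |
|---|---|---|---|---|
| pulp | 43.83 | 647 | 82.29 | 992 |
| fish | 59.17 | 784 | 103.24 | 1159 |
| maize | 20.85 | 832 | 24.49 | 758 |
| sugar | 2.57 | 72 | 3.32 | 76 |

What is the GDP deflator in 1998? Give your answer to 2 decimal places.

171.88

Nominal GDP 1998 = 82.29·992 + 103.24·1159 + 24.49·758 + 3.32·76 = 220102.58.
Real GDP 1998 (at 1989 prices) = 43.83·992 + 59.17·1159 + 20.85·758 + 2.57·76 = 128057.01.
Deflator = Nominal/Real × 100 = 220102.58/128057.01 × 100 = 171.879.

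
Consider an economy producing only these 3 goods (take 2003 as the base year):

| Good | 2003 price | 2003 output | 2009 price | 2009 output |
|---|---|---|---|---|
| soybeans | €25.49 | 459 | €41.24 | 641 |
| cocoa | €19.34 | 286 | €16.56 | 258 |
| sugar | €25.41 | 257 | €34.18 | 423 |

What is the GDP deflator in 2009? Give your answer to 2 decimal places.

140.80

Nominal GDP 2009 = 41.24·641 + 16.56·258 + 34.18·423 = 45165.46.
Real GDP 2009 (at 2003 prices) = 25.49·641 + 19.34·258 + 25.41·423 = 32077.24.
Deflator = Nominal/Real × 100 = 45165.46/32077.24 × 100 = 140.802.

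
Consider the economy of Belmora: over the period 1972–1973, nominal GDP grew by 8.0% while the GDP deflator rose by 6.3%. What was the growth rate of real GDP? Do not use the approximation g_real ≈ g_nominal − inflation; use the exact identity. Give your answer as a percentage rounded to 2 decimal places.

(1 + g_nom) = (1 + g_real)(1 + π), so g_real = 1.0800 / 1.0630 − 1 = 0.01599.

1.60%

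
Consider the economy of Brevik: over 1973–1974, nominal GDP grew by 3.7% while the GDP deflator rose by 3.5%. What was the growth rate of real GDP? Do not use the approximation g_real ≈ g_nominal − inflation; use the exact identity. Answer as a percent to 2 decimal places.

0.19%

(1 + g_nom) = (1 + g_real)(1 + π), so g_real = 1.0370 / 1.0350 − 1 = 0.00193.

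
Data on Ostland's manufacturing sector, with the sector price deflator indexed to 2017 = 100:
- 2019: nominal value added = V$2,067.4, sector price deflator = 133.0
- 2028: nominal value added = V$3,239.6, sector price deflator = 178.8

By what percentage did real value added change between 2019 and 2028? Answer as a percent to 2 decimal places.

Deflate each year: 2019 → 2067.4/1.330 = 1554.44; 2028 → 3239.6/1.788 = 1811.86.
So real value added changed by 1811.86/1554.44 − 1 = 0.1656, i.e. 16.56%.

16.56%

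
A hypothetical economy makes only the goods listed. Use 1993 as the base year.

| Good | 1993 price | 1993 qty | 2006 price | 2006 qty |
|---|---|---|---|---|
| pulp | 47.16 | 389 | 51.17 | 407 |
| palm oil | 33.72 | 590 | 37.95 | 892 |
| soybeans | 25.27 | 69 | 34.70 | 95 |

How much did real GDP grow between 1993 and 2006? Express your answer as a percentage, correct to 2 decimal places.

Real GDP 1993 = Nominal GDP 1993 = 47.16·389 + 33.72·590 + 25.27·69 = 39983.67.
Real GDP 2006 (at 1993 prices) = 47.16·407 + 33.72·892 + 25.27·95 = 51673.01.
Real growth = 51673.01/39983.67 − 1 = 0.2924.

29.24%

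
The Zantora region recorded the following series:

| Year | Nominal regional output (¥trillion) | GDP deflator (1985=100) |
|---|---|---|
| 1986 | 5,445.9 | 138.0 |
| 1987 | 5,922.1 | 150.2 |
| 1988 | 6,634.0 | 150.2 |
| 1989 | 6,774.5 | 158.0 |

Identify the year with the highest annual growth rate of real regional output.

1988

1987: real = 5922.1/1.502 = 3942.81; growth vs 1986 (3946.30) = -0.09%.
1988: real = 6634.0/1.502 = 4416.78; growth vs 1987 (3942.81) = 12.02%.
1989: real = 6774.5/1.580 = 4287.66; growth vs 1988 (4416.78) = -2.92%.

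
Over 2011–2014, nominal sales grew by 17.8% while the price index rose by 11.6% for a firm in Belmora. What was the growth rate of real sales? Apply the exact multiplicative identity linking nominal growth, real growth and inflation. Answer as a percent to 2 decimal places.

(1 + g_nom) = (1 + g_real)(1 + π), so g_real = 1.1780 / 1.1160 − 1 = 0.05556.

5.56%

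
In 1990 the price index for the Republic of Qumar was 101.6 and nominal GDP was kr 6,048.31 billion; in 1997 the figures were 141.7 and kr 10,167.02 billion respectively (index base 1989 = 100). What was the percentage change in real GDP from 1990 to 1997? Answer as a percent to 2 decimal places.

Deflate each year: 1990 → 6048.31/1.016 = 5953.06; 1997 → 10167.02/1.417 = 7175.03.
So real GDP changed by 7175.03/5953.06 − 1 = 0.2053, i.e. 20.53%.

20.53%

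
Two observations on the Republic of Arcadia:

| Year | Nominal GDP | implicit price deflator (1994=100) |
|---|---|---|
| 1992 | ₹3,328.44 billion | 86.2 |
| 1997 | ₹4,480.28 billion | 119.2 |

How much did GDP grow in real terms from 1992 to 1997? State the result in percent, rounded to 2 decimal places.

Deflate each year: 1992 → 3328.44/0.862 = 3861.30; 1997 → 4480.28/1.192 = 3758.62.
So real GDP changed by 3758.62/3861.30 − 1 = -0.0266, i.e. -2.66%.

-2.66%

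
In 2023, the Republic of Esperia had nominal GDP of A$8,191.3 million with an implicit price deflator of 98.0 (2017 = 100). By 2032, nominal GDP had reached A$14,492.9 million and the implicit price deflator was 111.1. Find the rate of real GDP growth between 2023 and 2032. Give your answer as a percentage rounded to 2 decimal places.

Deflate each year: 2023 → 8191.3/0.980 = 8358.47; 2032 → 14492.9/1.111 = 13044.91.
So real GDP changed by 13044.91/8358.47 − 1 = 0.5607, i.e. 56.07%.

56.07%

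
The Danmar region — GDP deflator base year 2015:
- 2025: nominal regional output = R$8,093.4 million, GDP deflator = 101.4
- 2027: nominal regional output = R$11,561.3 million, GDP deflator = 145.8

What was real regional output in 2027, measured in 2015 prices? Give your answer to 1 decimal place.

Real regional output = Nominal / (GDP deflator/100) = 11561.3 / 1.458 = 7929.56.

R$7,929.6 million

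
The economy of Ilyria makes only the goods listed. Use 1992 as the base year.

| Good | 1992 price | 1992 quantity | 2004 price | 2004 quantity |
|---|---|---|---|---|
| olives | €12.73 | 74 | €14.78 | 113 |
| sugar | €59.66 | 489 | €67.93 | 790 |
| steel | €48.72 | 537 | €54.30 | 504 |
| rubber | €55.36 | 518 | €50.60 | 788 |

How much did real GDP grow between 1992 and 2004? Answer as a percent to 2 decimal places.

Real GDP 1992 = Nominal GDP 1992 = 12.73·74 + 59.66·489 + 48.72·537 + 55.36·518 = 84954.88.
Real GDP 2004 (at 1992 prices) = 12.73·113 + 59.66·790 + 48.72·504 + 55.36·788 = 116748.45.
Real growth = 116748.45/84954.88 − 1 = 0.3742.

37.42%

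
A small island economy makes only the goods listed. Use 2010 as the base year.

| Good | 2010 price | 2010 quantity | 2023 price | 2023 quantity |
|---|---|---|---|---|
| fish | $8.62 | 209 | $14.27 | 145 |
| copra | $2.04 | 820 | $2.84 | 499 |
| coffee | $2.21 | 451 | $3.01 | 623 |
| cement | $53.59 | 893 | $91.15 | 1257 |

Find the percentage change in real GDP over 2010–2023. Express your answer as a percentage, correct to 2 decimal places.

35.70%

Real GDP 2010 = Nominal GDP 2010 = 8.62·209 + 2.04·820 + 2.21·451 + 53.59·893 = 52326.96.
Real GDP 2023 (at 2010 prices) = 8.62·145 + 2.04·499 + 2.21·623 + 53.59·1257 = 71007.32.
Real growth = 71007.32/52326.96 − 1 = 0.3570.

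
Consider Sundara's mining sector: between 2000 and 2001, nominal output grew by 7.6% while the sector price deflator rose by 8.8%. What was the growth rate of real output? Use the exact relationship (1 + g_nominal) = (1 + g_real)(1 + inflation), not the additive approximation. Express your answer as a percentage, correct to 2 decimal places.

-1.10%

(1 + g_nom) = (1 + g_real)(1 + π), so g_real = 1.0760 / 1.0880 − 1 = -0.01103.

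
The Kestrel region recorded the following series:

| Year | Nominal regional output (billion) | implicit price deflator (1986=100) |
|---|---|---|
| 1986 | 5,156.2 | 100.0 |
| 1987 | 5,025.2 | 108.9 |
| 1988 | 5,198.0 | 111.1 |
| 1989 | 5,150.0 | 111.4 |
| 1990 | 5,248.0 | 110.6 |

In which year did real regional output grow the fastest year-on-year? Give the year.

1987: real = 5025.2/1.089 = 4614.51; growth vs 1986 (5156.20) = -10.51%.
1988: real = 5198.0/1.111 = 4678.67; growth vs 1987 (4614.51) = 1.39%.
1989: real = 5150.0/1.114 = 4622.98; growth vs 1988 (4678.67) = -1.19%.
1990: real = 5248.0/1.106 = 4745.03; growth vs 1989 (4622.98) = 2.64%.

1990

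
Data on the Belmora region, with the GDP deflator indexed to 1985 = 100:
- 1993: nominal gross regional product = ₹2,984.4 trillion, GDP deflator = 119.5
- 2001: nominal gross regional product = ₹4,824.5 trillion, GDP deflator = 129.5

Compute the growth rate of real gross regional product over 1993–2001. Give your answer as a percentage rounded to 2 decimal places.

Real gross regional product 1993 = 2984.4 / 1.195 = 2497.41.
Real gross regional product 2001 = 4824.5 / 1.295 = 3725.48.
Real growth = 3725.48 / 2497.41 − 1 = 0.4917.

49.17%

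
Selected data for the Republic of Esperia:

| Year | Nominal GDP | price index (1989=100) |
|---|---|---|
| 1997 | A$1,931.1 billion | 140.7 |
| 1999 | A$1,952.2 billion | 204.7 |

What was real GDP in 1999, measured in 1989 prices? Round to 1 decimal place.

Real GDP = Nominal / (price index/100) = 1952.2 / 2.047 = 953.69.

A$953.7 billion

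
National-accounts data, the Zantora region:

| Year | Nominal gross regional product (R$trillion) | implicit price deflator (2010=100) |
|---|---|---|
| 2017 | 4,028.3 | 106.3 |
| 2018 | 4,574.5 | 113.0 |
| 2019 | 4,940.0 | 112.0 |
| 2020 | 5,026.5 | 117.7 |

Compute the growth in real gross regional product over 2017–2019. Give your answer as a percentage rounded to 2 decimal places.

Real gross regional product 2017 = 4028.3/1.063 = 3789.56.
Real gross regional product 2019 = 4940.0/1.120 = 4410.71.
Change = 4410.71/3789.56 − 1 = 0.1639.

16.39%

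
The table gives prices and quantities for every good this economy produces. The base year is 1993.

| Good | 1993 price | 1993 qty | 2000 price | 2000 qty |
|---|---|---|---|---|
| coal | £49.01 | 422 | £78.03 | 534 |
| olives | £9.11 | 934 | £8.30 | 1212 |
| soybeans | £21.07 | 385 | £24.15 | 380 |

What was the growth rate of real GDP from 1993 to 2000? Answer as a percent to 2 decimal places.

21.22%

Real GDP 1993 = Nominal GDP 1993 = 49.01·422 + 9.11·934 + 21.07·385 = 37302.91.
Real GDP 2000 (at 1993 prices) = 49.01·534 + 9.11·1212 + 21.07·380 = 45219.26.
Real growth = 45219.26/37302.91 − 1 = 0.2122.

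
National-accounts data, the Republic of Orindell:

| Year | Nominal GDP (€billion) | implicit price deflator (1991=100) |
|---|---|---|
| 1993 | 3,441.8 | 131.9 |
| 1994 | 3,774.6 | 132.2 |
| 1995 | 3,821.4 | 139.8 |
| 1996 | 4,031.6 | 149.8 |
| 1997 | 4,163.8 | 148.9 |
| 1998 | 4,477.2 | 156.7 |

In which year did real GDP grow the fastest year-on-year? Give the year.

1994

1994: real = 3774.6/1.322 = 2855.22; growth vs 1993 (2609.40) = 9.42%.
1995: real = 3821.4/1.398 = 2733.48; growth vs 1994 (2855.22) = -4.26%.
1996: real = 4031.6/1.498 = 2691.32; growth vs 1995 (2733.48) = -1.54%.
1997: real = 4163.8/1.489 = 2796.37; growth vs 1996 (2691.32) = 3.90%.
1998: real = 4477.2/1.567 = 2857.18; growth vs 1997 (2796.37) = 2.17%.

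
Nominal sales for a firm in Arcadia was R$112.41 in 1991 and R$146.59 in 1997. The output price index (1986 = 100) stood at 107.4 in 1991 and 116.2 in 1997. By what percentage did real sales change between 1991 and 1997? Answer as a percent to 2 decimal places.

Real sales 1991 = 112.41 / 1.074 = 104.66.
Real sales 1997 = 146.59 / 1.162 = 126.15.
Real growth = 126.15 / 104.66 − 1 = 0.2053.

20.53%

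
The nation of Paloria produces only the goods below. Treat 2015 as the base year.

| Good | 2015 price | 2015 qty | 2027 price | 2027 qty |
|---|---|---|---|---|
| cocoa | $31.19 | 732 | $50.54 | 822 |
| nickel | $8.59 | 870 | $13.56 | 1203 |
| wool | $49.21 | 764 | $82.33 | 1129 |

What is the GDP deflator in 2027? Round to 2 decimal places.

Nominal GDP 2027 = 50.54·822 + 13.56·1203 + 82.33·1129 = 150807.13.
Real GDP 2027 (at 2015 prices) = 31.19·822 + 8.59·1203 + 49.21·1129 = 91530.04.
Deflator = Nominal/Real × 100 = 150807.13/91530.04 × 100 = 164.762.

164.76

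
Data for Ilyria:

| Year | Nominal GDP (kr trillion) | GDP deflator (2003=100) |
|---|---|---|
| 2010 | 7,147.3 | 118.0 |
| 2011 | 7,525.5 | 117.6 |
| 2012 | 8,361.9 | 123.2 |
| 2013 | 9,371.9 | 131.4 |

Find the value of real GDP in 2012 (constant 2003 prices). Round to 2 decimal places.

kr 6,787.26 trillion

Real GDP 2012 = 8361.9 / 1.232 = 6787.26.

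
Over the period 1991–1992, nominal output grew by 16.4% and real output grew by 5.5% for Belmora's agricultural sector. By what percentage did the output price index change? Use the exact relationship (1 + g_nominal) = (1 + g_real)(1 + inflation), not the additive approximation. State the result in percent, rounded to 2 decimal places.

(1 + g_nom) = (1 + g_real)(1 + π), so π = 1.1640 / 1.0550 − 1 = 0.10332.

10.33%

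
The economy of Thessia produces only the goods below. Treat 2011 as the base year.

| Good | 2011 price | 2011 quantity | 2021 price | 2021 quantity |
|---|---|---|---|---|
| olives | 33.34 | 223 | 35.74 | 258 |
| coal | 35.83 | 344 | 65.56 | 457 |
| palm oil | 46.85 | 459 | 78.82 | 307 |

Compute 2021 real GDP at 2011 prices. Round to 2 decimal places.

39358.98

Real GDP 2021 = Σ (p_2011 × q_2021) = 33.34·258 + 35.83·457 + 46.85·307 = 39358.98.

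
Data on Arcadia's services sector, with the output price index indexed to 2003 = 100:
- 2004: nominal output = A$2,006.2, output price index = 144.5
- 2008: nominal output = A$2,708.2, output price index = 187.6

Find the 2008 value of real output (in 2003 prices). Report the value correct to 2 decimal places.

A$1,443.60

Real output = Nominal / (output price index/100) = 2708.2 / 1.876 = 1443.60.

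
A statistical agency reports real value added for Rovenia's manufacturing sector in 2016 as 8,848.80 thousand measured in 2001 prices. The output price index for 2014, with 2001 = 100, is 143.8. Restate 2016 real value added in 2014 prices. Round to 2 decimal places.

12,724.57 thousand

Real value added in 2014 prices = Real value added in 2001 prices × (P_2014/P_2001) = 8848.80 × 1.438 = 12724.57.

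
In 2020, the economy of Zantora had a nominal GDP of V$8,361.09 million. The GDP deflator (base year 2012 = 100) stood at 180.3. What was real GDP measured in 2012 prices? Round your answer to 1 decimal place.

Real GDP = Nominal / (GDP deflator/100) = 8361.09 / 1.803 = 4637.32.

V$4,637.3 million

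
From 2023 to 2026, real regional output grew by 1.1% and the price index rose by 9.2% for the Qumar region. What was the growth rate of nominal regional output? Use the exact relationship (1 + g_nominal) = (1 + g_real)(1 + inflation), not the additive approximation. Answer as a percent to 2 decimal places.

(1 + g_nom) = (1 + g_real)(1 + π) = 1.0110 × 1.0920 = 1.10401.

10.40%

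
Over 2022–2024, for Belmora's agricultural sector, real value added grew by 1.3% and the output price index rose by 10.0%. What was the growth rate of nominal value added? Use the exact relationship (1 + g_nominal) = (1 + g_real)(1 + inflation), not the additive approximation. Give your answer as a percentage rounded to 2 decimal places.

(1 + g_nom) = (1 + g_real)(1 + π) = 1.0130 × 1.1000 = 1.11430.

11.43%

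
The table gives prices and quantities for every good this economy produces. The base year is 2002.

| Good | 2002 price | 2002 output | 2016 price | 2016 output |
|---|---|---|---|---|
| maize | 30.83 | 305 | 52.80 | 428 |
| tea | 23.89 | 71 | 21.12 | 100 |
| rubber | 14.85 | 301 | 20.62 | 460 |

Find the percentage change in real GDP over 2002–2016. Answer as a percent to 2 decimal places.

43.97%

Real GDP 2002 = Nominal GDP 2002 = 30.83·305 + 23.89·71 + 14.85·301 = 15569.19.
Real GDP 2016 (at 2002 prices) = 30.83·428 + 23.89·100 + 14.85·460 = 22415.24.
Real growth = 22415.24/15569.19 − 1 = 0.4397.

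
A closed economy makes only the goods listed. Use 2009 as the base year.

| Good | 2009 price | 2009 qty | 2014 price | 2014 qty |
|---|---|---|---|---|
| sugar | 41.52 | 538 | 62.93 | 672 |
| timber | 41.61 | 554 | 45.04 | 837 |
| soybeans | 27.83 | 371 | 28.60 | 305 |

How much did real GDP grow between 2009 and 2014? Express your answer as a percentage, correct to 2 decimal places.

Real GDP 2009 = Nominal GDP 2009 = 41.52·538 + 41.61·554 + 27.83·371 = 55714.63.
Real GDP 2014 (at 2009 prices) = 41.52·672 + 41.61·837 + 27.83·305 = 71217.16.
Real growth = 71217.16/55714.63 − 1 = 0.2782.

27.82%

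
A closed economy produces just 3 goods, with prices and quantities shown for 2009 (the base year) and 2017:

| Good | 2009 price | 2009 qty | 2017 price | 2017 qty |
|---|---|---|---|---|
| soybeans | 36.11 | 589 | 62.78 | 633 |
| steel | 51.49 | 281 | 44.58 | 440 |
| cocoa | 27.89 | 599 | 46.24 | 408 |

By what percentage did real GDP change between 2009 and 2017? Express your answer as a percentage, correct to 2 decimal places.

8.48%

Real GDP 2009 = Nominal GDP 2009 = 36.11·589 + 51.49·281 + 27.89·599 = 52443.59.
Real GDP 2017 (at 2009 prices) = 36.11·633 + 51.49·440 + 27.89·408 = 56892.35.
Real growth = 56892.35/52443.59 − 1 = 0.0848.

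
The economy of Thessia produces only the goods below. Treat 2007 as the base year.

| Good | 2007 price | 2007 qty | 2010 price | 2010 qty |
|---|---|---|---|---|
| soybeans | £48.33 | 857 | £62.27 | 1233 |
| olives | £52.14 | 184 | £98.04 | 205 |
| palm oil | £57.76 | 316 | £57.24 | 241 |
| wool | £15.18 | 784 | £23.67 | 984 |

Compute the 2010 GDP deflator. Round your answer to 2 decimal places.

Nominal GDP 2010 = 62.27·1233 + 98.04·205 + 57.24·241 + 23.67·984 = 133963.23.
Real GDP 2010 (at 2007 prices) = 48.33·1233 + 52.14·205 + 57.76·241 + 15.18·984 = 99136.87.
Deflator = Nominal/Real × 100 = 133963.23/99136.87 × 100 = 135.130.

135.13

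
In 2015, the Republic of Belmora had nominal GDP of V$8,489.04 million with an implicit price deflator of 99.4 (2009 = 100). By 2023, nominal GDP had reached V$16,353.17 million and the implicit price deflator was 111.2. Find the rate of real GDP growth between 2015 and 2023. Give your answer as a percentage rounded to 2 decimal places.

72.20%

Deflate each year: 2015 → 8489.04/0.994 = 8540.28; 2023 → 16353.17/1.112 = 14706.09.
So real GDP changed by 14706.09/8540.28 − 1 = 0.7220, i.e. 72.20%.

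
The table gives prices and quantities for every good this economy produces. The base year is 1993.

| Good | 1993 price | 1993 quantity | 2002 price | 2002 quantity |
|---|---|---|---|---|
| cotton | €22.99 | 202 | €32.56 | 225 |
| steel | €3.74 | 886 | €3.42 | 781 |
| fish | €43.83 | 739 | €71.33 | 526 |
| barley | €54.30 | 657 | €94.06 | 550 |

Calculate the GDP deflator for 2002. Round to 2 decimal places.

162.67

Nominal GDP 2002 = 32.56·225 + 3.42·781 + 71.33·526 + 94.06·550 = 99249.60.
Real GDP 2002 (at 1993 prices) = 22.99·225 + 3.74·781 + 43.83·526 + 54.30·550 = 61013.27.
Deflator = Nominal/Real × 100 = 99249.60/61013.27 × 100 = 162.669.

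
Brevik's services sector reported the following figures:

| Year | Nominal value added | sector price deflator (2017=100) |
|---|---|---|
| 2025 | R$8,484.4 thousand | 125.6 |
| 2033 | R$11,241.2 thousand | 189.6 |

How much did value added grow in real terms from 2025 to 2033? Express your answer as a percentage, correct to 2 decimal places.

-12.23%

Deflate each year: 2025 → 8484.4/1.256 = 6755.10; 2033 → 11241.2/1.896 = 5928.90.
So real value added changed by 5928.90/6755.10 − 1 = -0.1223, i.e. -12.23%.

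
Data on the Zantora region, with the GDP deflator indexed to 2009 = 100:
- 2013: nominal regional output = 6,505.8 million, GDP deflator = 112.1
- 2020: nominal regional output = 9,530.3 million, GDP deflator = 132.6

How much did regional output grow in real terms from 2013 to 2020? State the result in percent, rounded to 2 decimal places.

Deflate each year: 2013 → 6505.8/1.121 = 5803.57; 2020 → 9530.3/1.326 = 7187.25.
So real regional output changed by 7187.25/5803.57 − 1 = 0.2384, i.e. 23.84%.

23.84%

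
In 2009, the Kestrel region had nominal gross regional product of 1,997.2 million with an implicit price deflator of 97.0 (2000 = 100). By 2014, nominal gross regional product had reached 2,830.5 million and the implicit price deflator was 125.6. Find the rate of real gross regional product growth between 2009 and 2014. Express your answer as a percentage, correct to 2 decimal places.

9.45%

Real gross regional product 2009 = 1997.2 / 0.970 = 2058.97.
Real gross regional product 2014 = 2830.5 / 1.256 = 2253.58.
Real growth = 2253.58 / 2058.97 − 1 = 0.0945.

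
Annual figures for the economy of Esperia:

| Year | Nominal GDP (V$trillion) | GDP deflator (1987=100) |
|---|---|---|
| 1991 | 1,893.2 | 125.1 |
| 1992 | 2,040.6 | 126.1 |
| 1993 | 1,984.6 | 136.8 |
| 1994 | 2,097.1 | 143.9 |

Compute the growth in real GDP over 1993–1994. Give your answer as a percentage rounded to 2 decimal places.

Real GDP 1993 = 1984.6/1.368 = 1450.73.
Real GDP 1994 = 2097.1/1.439 = 1457.33.
Change = 1457.33/1450.73 − 1 = 0.0045.

0.45%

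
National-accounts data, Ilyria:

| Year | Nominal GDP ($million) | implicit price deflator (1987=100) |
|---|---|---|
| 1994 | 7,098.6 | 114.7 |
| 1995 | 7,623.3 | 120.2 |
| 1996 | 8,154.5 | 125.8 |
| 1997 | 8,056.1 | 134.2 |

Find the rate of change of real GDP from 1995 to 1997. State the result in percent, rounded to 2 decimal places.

Real GDP 1995 = 7623.3/1.202 = 6342.18.
Real GDP 1997 = 8056.1/1.342 = 6003.06.
Change = 6003.06/6342.18 − 1 = -0.0535.

-5.35%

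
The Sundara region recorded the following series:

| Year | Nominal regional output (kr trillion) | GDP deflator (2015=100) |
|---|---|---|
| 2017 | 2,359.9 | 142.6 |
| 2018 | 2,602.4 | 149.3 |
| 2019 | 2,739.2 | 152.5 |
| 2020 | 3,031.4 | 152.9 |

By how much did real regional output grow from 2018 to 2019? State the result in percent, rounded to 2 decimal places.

Real regional output 2018 = 2602.4/1.493 = 1743.07.
Real regional output 2019 = 2739.2/1.525 = 1796.20.
Change = 1796.20/1743.07 − 1 = 0.0305.

3.05%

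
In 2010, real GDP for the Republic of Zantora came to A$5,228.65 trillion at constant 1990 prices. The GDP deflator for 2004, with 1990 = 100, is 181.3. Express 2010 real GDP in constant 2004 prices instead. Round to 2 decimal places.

Real GDP in 2004 prices = Real GDP in 1990 prices × (P_2004/P_1990) = 5228.65 × 1.813 = 9479.54.

A$9,479.54 trillion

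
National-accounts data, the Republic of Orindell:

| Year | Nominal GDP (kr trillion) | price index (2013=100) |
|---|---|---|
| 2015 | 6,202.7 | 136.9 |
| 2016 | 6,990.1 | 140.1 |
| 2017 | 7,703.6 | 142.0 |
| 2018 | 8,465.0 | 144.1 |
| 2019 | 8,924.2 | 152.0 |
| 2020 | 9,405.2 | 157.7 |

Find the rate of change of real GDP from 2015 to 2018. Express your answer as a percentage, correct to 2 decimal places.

Real GDP 2015 = 6202.7/1.369 = 4530.83.
Real GDP 2018 = 8465.0/1.441 = 5874.39.
Change = 5874.39/4530.83 − 1 = 0.2965.

29.65%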